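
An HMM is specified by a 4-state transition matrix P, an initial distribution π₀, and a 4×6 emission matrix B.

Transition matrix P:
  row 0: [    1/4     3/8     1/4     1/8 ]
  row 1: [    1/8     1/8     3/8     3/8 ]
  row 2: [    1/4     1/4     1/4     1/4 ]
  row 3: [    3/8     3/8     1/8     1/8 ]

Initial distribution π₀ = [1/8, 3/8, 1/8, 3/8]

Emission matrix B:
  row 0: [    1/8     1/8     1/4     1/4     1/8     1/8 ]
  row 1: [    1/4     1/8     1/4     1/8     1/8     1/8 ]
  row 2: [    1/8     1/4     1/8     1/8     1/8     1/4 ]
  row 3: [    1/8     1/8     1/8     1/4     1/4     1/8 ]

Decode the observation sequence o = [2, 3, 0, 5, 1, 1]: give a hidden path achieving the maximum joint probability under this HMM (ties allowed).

t=0: δ = [3.125e-02, 9.375e-02, 1.562e-02, 4.688e-02]  (obs o_0=2)
t=1: δ = [4.395e-03, 2.197e-03, 4.395e-03, 8.789e-03]  ψ = [3, 3, 1, 1]  (obs o_1=3)
t=2: δ = [4.120e-04, 8.240e-04, 1.373e-04, 1.373e-04]  ψ = [3, 3, 0, 2]  (obs o_2=0)
t=3: δ = [1.287e-05, 1.931e-05, 7.725e-05, 3.862e-05]  ψ = [0, 0, 1, 1]  (obs o_3=5)
t=4: δ = [2.414e-06, 2.414e-06, 4.828e-06, 2.414e-06]  ψ = [2, 2, 2, 2]  (obs o_4=1)
t=5: δ = [1.509e-07, 1.509e-07, 3.017e-07, 1.509e-07]  ψ = [2, 2, 2, 2]  (obs o_5=1)
backtrack: best end state = 2; path = [1, 3, 1, 2, 2, 2]

path = [1, 3, 1, 2, 2, 2]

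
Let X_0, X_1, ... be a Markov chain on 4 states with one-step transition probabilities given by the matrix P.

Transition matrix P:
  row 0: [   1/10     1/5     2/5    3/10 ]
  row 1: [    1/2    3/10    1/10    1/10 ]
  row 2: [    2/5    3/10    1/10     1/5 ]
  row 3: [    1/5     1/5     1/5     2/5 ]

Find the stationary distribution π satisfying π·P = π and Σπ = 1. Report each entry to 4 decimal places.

π = [0.2873, 0.2457, 0.2117, 0.2552]

Balance equations π_j = Σ_i π_i·P[i][j]:
  π_0 = 1/10·π_0 + 1/2·π_1 + 2/5·π_2 + 1/5·π_3
  π_1 = 1/5·π_0 + 3/10·π_1 + 3/10·π_2 + 1/5·π_3
  π_2 = 2/5·π_0 + 1/10·π_1 + 1/10·π_2 + 1/5·π_3
  normalize: π_0 + π_1 + π_2 + π_3 = 1
Solving the linear system gives exactly π = [152/529, 130/529, 112/529, 135/529].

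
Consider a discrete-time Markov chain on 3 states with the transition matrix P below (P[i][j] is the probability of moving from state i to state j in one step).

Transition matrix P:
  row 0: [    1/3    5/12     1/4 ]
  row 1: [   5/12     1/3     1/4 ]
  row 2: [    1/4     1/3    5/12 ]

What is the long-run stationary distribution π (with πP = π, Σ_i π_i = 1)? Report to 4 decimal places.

Balance equations π_j = Σ_i π_i·P[i][j]:
  π_0 = 1/3·π_0 + 5/12·π_1 + 1/4·π_2
  π_1 = 5/12·π_0 + 1/3·π_1 + 1/3·π_2
  normalize: π_0 + π_1 + π_2 = 1
Solving the linear system gives exactly π = [22/65, 47/130, 3/10].

π = [0.3385, 0.3615, 0.3000]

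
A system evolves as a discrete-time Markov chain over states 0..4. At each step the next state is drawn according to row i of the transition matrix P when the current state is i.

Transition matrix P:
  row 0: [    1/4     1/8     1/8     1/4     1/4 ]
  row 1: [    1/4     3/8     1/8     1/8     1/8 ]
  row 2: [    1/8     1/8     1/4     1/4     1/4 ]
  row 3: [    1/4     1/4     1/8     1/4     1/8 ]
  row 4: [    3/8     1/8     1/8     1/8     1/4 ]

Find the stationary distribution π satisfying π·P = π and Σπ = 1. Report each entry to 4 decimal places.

π = [0.2571, 0.2000, 0.1429, 0.2000, 0.2000]

Balance equations π_j = Σ_i π_i·P[i][j]:
  π_0 = 1/4·π_0 + 1/4·π_1 + 1/8·π_2 + 1/4·π_3 + 3/8·π_4
  π_1 = 1/8·π_0 + 3/8·π_1 + 1/8·π_2 + 1/4·π_3 + 1/8·π_4
  π_2 = 1/8·π_0 + 1/8·π_1 + 1/4·π_2 + 1/8·π_3 + 1/8·π_4
  π_3 = 1/4·π_0 + 1/8·π_1 + 1/4·π_2 + 1/4·π_3 + 1/8·π_4
  normalize: π_0 + π_1 + π_2 + π_3 + π_4 = 1
Solving the linear system gives exactly π = [9/35, 1/5, 1/7, 1/5, 1/5].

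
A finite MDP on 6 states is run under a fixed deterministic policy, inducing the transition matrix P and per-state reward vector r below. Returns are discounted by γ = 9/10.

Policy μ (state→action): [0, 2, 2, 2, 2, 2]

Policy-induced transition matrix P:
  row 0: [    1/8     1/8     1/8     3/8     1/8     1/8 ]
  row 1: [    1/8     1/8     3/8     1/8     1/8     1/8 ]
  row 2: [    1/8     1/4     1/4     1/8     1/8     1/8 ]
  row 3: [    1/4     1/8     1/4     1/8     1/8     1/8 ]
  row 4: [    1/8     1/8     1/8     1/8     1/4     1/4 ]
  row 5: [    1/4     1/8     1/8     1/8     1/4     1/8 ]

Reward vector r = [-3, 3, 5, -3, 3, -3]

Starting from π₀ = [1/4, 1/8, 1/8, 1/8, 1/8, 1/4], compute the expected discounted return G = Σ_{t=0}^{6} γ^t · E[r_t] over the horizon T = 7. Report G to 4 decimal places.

G = 1.6838

t=0: π = [0.2500, 0.1250, 0.1250, 0.1250, 0.1250, 0.2500], E[r] = -0.5000, γ^t·E[r] = -0.500000, running G = -0.500000
t=1: π = [0.1719, 0.1406, 0.1875, 0.1875, 0.1719, 0.1406], E[r] = 0.3750, γ^t·E[r] = 0.337500, running G = -0.162500
t=2: π = [0.1660, 0.1484, 0.2070, 0.1680, 0.1641, 0.1465], E[r] = 0.5313, γ^t·E[r] = 0.430313, running G = 0.267813
t=3: π = [0.1643, 0.1509, 0.2090, 0.1665, 0.1638, 0.1455], E[r] = 0.5601, γ^t·E[r] = 0.408283, running G = 0.676095
t=4: π = [0.1640, 0.1511, 0.2097, 0.1661, 0.1637, 0.1455], E[r] = 0.5660, γ^t·E[r] = 0.371339, running G = 1.047434
t=5: π = [0.1639, 0.1512, 0.2097, 0.1660, 0.1636, 0.1455], E[r] = 0.5671, γ^t·E[r] = 0.334854, running G = 1.382288
t=6: π = [0.1639, 0.1512, 0.2098, 0.1660, 0.1636, 0.1455], E[r] = 0.5673, γ^t·E[r] = 0.301485, running G = 1.683773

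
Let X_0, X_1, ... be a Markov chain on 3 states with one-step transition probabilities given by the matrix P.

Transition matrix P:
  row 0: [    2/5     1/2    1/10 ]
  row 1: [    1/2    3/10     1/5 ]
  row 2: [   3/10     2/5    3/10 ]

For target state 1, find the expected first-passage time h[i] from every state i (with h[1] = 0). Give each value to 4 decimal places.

h = [2.0513, 0.0000, 2.3077]

First-step conditioning: h[1] = 0; for i ≠ 1, h[i] = 1 + Σ_k P[i][k]·h[k].
  h[0] = 1 + 2/5·h[0] + 1/10·h[2]
  h[2] = 1 + 3/10·h[0] + 3/10·h[2]
Solving the 2×2 linear system over states ≠ 1 gives exactly h = [80/39, 0, 30/13] (h[1] = 0 is the target).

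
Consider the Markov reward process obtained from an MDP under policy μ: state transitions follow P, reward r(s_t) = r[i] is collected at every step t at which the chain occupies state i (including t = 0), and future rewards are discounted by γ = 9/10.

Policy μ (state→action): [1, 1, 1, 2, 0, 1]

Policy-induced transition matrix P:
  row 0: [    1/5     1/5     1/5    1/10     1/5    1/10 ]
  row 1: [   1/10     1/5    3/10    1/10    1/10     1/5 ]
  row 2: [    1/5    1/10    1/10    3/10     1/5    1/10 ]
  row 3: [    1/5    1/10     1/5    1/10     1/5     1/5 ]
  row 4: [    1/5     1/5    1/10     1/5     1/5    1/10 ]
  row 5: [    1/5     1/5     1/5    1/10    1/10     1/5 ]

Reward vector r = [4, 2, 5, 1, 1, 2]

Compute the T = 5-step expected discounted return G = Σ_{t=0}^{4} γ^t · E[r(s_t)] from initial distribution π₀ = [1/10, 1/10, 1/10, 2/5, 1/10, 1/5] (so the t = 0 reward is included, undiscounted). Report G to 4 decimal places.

t=0: π = [0.1000, 0.1000, 0.1000, 0.4000, 0.1000, 0.2000], E[r] = 2.0000, γ^t·E[r] = 2.000000, running G = 2.000000
t=1: π = [0.1900, 0.1500, 0.1900, 0.1300, 0.1700, 0.1700], E[r] = 2.6500, γ^t·E[r] = 2.385000, running G = 4.385000
t=2: π = [0.1850, 0.1680, 0.1790, 0.1550, 0.1680, 0.1450], E[r] = 2.5840, γ^t·E[r] = 2.093040, running G = 6.478040
t=3: π = [0.1832, 0.1666, 0.1821, 0.1526, 0.1687, 0.1468], E[r] = 2.5914, γ^t·E[r] = 1.889131, running G = 8.367171
t=4: π = [0.1833, 0.1665, 0.1816, 0.1533, 0.1687, 0.1466], E[r] = 2.5895, γ^t·E[r] = 1.698951, running G = 10.066122

G = 10.0661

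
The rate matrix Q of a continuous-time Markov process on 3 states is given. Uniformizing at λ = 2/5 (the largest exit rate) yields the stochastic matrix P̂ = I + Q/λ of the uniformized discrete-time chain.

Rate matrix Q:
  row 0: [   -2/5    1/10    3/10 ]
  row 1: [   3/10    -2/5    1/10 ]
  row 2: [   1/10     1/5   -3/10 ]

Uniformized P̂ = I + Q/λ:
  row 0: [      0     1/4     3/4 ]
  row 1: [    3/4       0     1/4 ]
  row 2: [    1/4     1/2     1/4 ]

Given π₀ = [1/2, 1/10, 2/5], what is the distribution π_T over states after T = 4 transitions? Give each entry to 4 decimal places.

π = [0.3043, 0.2934, 0.4023]

t=0: π = [0.5000, 0.1000, 0.4000]
t=1: π = [0.1750, 0.3250, 0.5000]
t=2: π = [0.3688, 0.2938, 0.3375]
t=3: π = [0.3047, 0.2609, 0.4344]
t=4: π = [0.3043, 0.2934, 0.4023]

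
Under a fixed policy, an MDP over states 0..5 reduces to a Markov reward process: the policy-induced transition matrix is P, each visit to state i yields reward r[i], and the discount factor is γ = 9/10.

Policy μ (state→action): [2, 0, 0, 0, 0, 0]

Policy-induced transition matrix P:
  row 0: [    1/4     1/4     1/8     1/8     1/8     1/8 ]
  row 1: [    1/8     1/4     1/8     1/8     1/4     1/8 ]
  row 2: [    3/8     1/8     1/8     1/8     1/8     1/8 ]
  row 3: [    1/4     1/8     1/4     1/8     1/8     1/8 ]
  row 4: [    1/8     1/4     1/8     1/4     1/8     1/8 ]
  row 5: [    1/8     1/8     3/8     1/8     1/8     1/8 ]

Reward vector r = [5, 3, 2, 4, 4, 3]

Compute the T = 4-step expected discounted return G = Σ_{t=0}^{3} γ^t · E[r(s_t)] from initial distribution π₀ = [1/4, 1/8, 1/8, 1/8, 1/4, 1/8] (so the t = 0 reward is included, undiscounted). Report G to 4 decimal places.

t=0: π = [0.2500, 0.1250, 0.1250, 0.1250, 0.2500, 0.1250], E[r] = 3.7500, γ^t·E[r] = 3.750000, running G = 3.750000
t=1: π = [0.2031, 0.2031, 0.1719, 0.1563, 0.1406, 0.1250], E[r] = 3.5313, γ^t·E[r] = 3.178125, running G = 6.928125
t=2: π = [0.2129, 0.1934, 0.1758, 0.1426, 0.1504, 0.1250], E[r] = 3.5430, γ^t·E[r] = 2.869805, running G = 9.797930
t=3: π = [0.2134, 0.1946, 0.1741, 0.1438, 0.1492, 0.1250], E[r] = 3.5457, γ^t·E[r] = 2.584782, running G = 12.382712

G = 12.3827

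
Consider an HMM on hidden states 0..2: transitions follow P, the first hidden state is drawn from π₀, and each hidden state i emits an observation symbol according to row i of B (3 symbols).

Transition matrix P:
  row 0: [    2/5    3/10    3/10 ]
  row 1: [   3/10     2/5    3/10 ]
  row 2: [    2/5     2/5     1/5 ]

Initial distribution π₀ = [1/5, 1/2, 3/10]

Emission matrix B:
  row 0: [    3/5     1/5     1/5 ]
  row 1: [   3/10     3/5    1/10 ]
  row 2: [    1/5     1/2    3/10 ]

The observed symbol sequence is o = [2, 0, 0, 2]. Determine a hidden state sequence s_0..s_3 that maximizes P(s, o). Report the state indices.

path = [2, 0, 0, 2]

t=0: δ = [4.000e-02, 5.000e-02, 9.000e-02]  (obs o_0=2)
t=1: δ = [2.160e-02, 1.080e-02, 3.600e-03]  ψ = [2, 2, 2]  (obs o_1=0)
t=2: δ = [5.184e-03, 1.944e-03, 1.296e-03]  ψ = [0, 0, 0]  (obs o_2=0)
t=3: δ = [4.147e-04, 1.555e-04, 4.666e-04]  ψ = [0, 0, 0]  (obs o_3=2)
backtrack: best end state = 2; path = [2, 0, 0, 2]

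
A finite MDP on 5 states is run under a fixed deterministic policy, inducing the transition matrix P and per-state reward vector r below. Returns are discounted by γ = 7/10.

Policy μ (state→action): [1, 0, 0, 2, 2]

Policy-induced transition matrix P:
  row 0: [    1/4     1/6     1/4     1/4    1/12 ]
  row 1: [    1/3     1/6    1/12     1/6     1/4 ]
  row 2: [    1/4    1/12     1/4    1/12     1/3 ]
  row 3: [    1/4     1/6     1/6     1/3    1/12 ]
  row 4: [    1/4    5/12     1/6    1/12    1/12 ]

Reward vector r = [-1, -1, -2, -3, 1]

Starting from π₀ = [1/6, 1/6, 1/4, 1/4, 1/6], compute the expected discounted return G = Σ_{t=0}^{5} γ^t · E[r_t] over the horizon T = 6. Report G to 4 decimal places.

G = -3.8136

t=0: π = [0.1667, 0.1667, 0.2500, 0.2500, 0.1667], E[r] = -1.4167, γ^t·E[r] = -1.416667, running G = -1.416667
t=1: π = [0.2639, 0.1875, 0.1875, 0.1875, 0.1736], E[r] = -1.2153, γ^t·E[r] = -0.850694, running G = -2.267361
t=2: π = [0.2656, 0.1944, 0.1887, 0.1898, 0.1615], E[r] = -1.2454, γ^t·E[r] = -0.610231, running G = -2.877593
t=3: π = [0.2662, 0.1913, 0.1883, 0.1913, 0.1629], E[r] = -1.2450, γ^t·E[r] = -0.427046, running G = -3.304639
t=4: π = [0.2659, 0.1917, 0.1886, 0.1915, 0.1623], E[r] = -1.2469, γ^t·E[r] = -0.299386, running G = -3.604025
t=5: π = [0.2660, 0.1915, 0.1886, 0.1915, 0.1624], E[r] = -1.2467, γ^t·E[r] = -0.209532, running G = -3.813557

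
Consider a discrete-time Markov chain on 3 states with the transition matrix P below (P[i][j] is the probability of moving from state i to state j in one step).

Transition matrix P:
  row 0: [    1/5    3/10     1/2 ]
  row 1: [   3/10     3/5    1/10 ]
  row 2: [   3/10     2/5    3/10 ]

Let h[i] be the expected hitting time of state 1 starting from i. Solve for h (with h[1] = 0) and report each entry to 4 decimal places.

h = [2.9268, 0.0000, 2.6829]

First-step conditioning: h[1] = 0; for i ≠ 1, h[i] = 1 + Σ_k P[i][k]·h[k].
  h[0] = 1 + 1/5·h[0] + 1/2·h[2]
  h[2] = 1 + 3/10·h[0] + 3/10·h[2]
Solving the 2×2 linear system over states ≠ 1 gives exactly h = [120/41, 0, 110/41] (h[1] = 0 is the target).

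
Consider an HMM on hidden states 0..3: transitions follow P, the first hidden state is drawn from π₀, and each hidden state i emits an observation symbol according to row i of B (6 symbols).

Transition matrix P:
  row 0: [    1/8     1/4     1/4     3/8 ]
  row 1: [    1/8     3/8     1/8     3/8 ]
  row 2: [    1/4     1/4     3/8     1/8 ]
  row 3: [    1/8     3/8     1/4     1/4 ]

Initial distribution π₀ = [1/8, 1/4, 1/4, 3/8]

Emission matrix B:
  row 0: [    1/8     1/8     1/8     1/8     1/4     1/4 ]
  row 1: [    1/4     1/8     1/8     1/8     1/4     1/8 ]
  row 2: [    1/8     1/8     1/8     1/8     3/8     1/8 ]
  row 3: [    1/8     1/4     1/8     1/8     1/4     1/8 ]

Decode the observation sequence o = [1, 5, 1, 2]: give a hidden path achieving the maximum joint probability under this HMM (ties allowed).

path = [3, 1, 3, 1]

t=0: δ = [1.562e-02, 3.125e-02, 3.125e-02, 9.375e-02]  (obs o_0=1)
t=1: δ = [2.930e-03, 4.395e-03, 2.930e-03, 2.930e-03]  ψ = [3, 3, 3, 3]  (obs o_1=5)
t=2: δ = [9.155e-05, 2.060e-04, 1.373e-04, 4.120e-04]  ψ = [2, 1, 2, 1]  (obs o_2=1)
t=3: δ = [6.437e-06, 1.931e-05, 1.287e-05, 1.287e-05]  ψ = [3, 3, 3, 3]  (obs o_3=2)
backtrack: best end state = 1; path = [3, 1, 3, 1]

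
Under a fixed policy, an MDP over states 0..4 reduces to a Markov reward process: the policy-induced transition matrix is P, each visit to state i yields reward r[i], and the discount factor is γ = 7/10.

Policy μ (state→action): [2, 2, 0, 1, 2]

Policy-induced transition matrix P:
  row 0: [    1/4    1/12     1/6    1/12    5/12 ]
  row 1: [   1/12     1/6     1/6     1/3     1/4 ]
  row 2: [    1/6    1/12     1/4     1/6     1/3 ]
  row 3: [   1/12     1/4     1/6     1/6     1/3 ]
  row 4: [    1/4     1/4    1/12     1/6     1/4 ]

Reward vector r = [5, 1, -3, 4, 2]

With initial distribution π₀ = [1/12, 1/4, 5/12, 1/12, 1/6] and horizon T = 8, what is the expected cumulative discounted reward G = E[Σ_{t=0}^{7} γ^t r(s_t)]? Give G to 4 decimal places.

G = 4.1342

t=0: π = [0.0833, 0.2500, 0.4167, 0.0833, 0.1667], E[r] = 0.0833, γ^t·E[r] = 0.083333, running G = 0.083333
t=1: π = [0.1597, 0.1458, 0.1875, 0.2014, 0.3056], E[r] = 1.7986, γ^t·E[r] = 1.259028, running G = 1.342361
t=2: π = [0.1765, 0.1800, 0.1568, 0.1777, 0.3090], E[r] = 1.9207, γ^t·E[r] = 0.941152, running G = 2.283513
t=3: π = [0.1773, 0.1794, 0.1540, 0.1820, 0.3073], E[r] = 1.9465, γ^t·E[r] = 0.667656, running G = 2.951168
t=4: π = [0.1769, 0.1798, 0.1539, 0.1818, 0.3075], E[r] = 1.9451, γ^t·E[r] = 0.467022, running G = 3.418191
t=5: π = [0.1769, 0.1799, 0.1539, 0.1819, 0.3075], E[r] = 1.9453, γ^t·E[r] = 0.326949, running G = 3.745140
t=6: π = [0.1769, 0.1799, 0.1539, 0.1819, 0.3075], E[r] = 1.9452, γ^t·E[r] = 0.228856, running G = 3.973996
t=7: π = [0.1769, 0.1799, 0.1539, 0.1819, 0.3075], E[r] = 1.9452, γ^t·E[r] = 0.160198, running G = 4.134194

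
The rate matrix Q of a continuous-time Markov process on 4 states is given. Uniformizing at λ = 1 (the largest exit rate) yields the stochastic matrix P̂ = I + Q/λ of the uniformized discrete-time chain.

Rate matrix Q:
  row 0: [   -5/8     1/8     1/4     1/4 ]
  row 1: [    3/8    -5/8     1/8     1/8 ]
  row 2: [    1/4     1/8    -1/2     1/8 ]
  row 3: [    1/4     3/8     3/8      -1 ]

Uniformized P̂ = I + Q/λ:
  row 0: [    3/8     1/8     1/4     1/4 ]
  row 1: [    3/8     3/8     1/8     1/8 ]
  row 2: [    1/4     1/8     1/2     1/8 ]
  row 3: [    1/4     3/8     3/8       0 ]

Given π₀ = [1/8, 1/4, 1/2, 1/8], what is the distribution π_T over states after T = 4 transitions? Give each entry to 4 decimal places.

π = [0.3163, 0.2151, 0.3224, 0.1462]

t=0: π = [0.1250, 0.2500, 0.5000, 0.1250]
t=1: π = [0.2969, 0.2188, 0.3594, 0.1250]
t=2: π = [0.3145, 0.2109, 0.3281, 0.1465]
t=3: π = [0.3157, 0.2144, 0.3240, 0.1460]
t=4: π = [0.3163, 0.2151, 0.3224, 0.1462]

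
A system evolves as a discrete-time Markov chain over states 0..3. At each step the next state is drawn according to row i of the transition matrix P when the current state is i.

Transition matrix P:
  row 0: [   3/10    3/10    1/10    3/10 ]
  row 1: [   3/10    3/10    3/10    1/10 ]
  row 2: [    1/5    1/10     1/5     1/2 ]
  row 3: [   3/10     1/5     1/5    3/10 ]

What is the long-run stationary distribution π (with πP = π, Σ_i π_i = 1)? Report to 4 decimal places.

Balance equations π_j = Σ_i π_i·P[i][j]:
  π_0 = 3/10·π_0 + 3/10·π_1 + 1/5·π_2 + 3/10·π_3
  π_1 = 3/10·π_0 + 3/10·π_1 + 1/10·π_2 + 1/5·π_3
  π_2 = 1/10·π_0 + 3/10·π_1 + 1/5·π_2 + 1/5·π_3
  normalize: π_0 + π_1 + π_2 + π_3 = 1
Solving the linear system gives exactly π = [23/82, 19/82, 8/41, 12/41].

π = [0.2805, 0.2317, 0.1951, 0.2927]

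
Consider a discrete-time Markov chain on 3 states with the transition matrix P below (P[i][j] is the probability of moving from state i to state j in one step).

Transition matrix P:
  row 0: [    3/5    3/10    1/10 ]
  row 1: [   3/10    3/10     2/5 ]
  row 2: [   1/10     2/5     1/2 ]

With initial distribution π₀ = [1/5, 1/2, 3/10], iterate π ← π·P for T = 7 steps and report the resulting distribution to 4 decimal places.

π = [0.3330, 0.3334, 0.3336]

t=0: π = [0.2000, 0.5000, 0.3000]
t=1: π = [0.3000, 0.3300, 0.3700]
t=2: π = [0.3160, 0.3370, 0.3470]
t=3: π = [0.3254, 0.3347, 0.3399]
t=4: π = [0.3296, 0.3340, 0.3364]
t=5: π = [0.3316, 0.3336, 0.3347]
t=6: π = [0.3325, 0.3335, 0.3340]
t=7: π = [0.3330, 0.3334, 0.3336]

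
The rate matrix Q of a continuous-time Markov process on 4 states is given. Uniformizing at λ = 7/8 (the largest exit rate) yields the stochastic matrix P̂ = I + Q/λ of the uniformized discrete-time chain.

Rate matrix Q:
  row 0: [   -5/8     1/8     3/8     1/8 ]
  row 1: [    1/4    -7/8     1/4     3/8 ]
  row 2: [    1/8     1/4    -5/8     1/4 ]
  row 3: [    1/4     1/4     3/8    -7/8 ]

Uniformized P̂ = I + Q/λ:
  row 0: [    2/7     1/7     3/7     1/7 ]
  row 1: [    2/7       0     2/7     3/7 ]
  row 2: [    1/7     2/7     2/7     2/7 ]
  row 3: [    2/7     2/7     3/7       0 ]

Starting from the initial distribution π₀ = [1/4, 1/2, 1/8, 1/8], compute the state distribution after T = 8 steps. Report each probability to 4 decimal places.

π = [0.2357, 0.1961, 0.3505, 0.2178]

t=0: π = [0.2500, 0.5000, 0.1250, 0.1250]
t=1: π = [0.2679, 0.1071, 0.3393, 0.2857]
t=2: π = [0.2372, 0.2168, 0.3648, 0.1811]
t=3: π = [0.2336, 0.1899, 0.3455, 0.2310]
t=4: π = [0.2364, 0.1981, 0.3521, 0.2135]
t=5: π = [0.2354, 0.1954, 0.3500, 0.2193]
t=6: π = [0.2357, 0.1963, 0.3507, 0.2173]
t=7: π = [0.2356, 0.1960, 0.3504, 0.2180]
t=8: π = [0.2357, 0.1961, 0.3505, 0.2178]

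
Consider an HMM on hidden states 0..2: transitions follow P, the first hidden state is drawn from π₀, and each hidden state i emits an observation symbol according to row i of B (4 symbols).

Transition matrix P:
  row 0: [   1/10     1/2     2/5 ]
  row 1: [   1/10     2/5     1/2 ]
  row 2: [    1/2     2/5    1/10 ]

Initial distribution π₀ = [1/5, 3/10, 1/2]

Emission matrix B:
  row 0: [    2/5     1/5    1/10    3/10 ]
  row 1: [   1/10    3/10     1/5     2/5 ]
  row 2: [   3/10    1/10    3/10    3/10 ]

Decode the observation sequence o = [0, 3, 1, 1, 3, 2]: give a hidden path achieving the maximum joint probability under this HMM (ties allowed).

t=0: δ = [8.000e-02, 3.000e-02, 1.500e-01]  (obs o_0=0)
t=1: δ = [2.250e-02, 2.400e-02, 9.600e-03]  ψ = [2, 2, 0]  (obs o_1=3)
t=2: δ = [9.600e-04, 3.375e-03, 1.200e-03]  ψ = [2, 0, 1]  (obs o_2=1)
t=3: δ = [1.200e-04, 4.050e-04, 1.688e-04]  ψ = [2, 1, 1]  (obs o_3=1)
t=4: δ = [2.531e-05, 6.480e-05, 6.075e-05]  ψ = [2, 1, 1]  (obs o_4=3)
t=5: δ = [3.038e-06, 5.184e-06, 9.720e-06]  ψ = [2, 1, 1]  (obs o_5=2)
backtrack: best end state = 2; path = [2, 0, 1, 1, 1, 2]

path = [2, 0, 1, 1, 1, 2]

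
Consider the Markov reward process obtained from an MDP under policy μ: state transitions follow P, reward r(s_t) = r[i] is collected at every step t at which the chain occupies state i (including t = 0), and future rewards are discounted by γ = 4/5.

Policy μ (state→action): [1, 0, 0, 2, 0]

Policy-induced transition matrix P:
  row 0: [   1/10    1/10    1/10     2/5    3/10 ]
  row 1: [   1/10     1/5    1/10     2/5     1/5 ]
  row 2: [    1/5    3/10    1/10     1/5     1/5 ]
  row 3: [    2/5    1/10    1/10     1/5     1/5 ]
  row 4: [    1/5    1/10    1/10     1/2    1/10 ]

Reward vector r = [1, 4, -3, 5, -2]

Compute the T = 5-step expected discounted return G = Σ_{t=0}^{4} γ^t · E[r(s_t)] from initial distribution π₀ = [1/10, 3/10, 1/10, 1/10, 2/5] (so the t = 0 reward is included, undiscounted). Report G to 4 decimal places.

G = 5.0755

t=0: π = [0.1000, 0.3000, 0.1000, 0.1000, 0.4000], E[r] = 0.7000, γ^t·E[r] = 0.700000, running G = 0.700000
t=1: π = [0.1800, 0.1500, 0.1000, 0.4000, 0.1700], E[r] = 2.1400, γ^t·E[r] = 1.712000, running G = 2.412000
t=2: π = [0.2470, 0.1350, 0.1000, 0.3170, 0.2010], E[r] = 1.6700, γ^t·E[r] = 1.068800, running G = 3.480800
t=3: π = [0.2252, 0.1335, 0.1000, 0.3367, 0.2046], E[r] = 1.7335, γ^t·E[r] = 0.887552, running G = 4.368352
t=4: π = [0.2315, 0.1334, 0.1000, 0.3331, 0.2021], E[r] = 1.7264, γ^t·E[r] = 0.707113, running G = 5.075465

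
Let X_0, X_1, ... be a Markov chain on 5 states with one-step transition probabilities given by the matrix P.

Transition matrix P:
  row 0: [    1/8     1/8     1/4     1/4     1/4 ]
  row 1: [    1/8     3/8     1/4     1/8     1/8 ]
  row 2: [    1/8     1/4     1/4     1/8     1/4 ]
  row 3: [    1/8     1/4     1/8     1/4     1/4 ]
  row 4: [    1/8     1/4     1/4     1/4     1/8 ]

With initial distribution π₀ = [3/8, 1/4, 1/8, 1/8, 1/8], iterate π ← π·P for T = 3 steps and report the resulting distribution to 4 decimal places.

π = [0.1250, 0.2673, 0.2261, 0.1890, 0.1926]

t=0: π = [0.3750, 0.2500, 0.1250, 0.1250, 0.1250]
t=1: π = [0.1250, 0.2344, 0.2344, 0.2031, 0.2031]
t=2: π = [0.1250, 0.2637, 0.2246, 0.1914, 0.1953]
t=3: π = [0.1250, 0.2673, 0.2261, 0.1890, 0.1926]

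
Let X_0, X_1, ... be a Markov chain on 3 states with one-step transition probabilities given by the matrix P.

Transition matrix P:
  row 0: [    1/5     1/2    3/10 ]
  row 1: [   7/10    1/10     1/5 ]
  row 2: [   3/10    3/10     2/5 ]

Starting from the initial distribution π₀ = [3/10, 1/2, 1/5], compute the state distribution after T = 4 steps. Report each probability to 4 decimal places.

π = [0.3811, 0.3196, 0.2993]

t=0: π = [0.3000, 0.5000, 0.2000]
t=1: π = [0.4700, 0.2600, 0.2700]
t=2: π = [0.3570, 0.3420, 0.3010]
t=3: π = [0.4011, 0.3030, 0.2959]
t=4: π = [0.3811, 0.3196, 0.2993]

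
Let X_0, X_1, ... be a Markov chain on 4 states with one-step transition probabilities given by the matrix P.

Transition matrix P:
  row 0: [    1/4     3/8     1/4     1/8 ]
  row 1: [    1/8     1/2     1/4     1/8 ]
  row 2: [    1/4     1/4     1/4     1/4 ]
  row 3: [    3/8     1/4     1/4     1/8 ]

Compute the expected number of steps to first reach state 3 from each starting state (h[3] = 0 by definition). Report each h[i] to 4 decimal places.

h = [6.4000, 6.4000, 5.6000, 0.0000]

First-step conditioning: h[3] = 0; for i ≠ 3, h[i] = 1 + Σ_k P[i][k]·h[k].
  h[0] = 1 + 1/4·h[0] + 3/8·h[1] + 1/4·h[2]
  h[1] = 1 + 1/8·h[0] + 1/2·h[1] + 1/4·h[2]
  h[2] = 1 + 1/4·h[0] + 1/4·h[1] + 1/4·h[2]
Solving the 3×3 linear system over states ≠ 3 gives exactly h = [32/5, 32/5, 28/5, 0] (h[3] = 0 is the target).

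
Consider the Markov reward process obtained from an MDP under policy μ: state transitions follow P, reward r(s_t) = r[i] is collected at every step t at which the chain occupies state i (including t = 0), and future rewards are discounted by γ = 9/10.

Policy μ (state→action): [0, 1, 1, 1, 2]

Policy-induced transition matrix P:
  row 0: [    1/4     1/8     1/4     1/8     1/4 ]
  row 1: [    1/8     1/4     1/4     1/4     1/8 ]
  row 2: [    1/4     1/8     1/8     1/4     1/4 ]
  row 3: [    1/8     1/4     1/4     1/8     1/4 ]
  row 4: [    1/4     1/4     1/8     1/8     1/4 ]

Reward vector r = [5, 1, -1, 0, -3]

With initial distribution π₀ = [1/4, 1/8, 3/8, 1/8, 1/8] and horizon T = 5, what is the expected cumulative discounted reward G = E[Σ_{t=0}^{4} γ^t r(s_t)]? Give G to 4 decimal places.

G = 1.7177

t=0: π = [0.2500, 0.1250, 0.3750, 0.1250, 0.1250], E[r] = 0.6250, γ^t·E[r] = 0.625000, running G = 0.625000
t=1: π = [0.2188, 0.1719, 0.1875, 0.1875, 0.2344], E[r] = 0.3750, γ^t·E[r] = 0.337500, running G = 0.962500
t=2: π = [0.2051, 0.1992, 0.1973, 0.1699, 0.2285], E[r] = 0.3418, γ^t·E[r] = 0.276855, running G = 1.239355
t=3: π = [0.2039, 0.1997, 0.1968, 0.1746, 0.2251], E[r] = 0.3469, γ^t·E[r] = 0.252907, running G = 1.492263
t=4: π = [0.2032, 0.1999, 0.1973, 0.1746, 0.2250], E[r] = 0.3436, γ^t·E[r] = 0.225454, running G = 1.717717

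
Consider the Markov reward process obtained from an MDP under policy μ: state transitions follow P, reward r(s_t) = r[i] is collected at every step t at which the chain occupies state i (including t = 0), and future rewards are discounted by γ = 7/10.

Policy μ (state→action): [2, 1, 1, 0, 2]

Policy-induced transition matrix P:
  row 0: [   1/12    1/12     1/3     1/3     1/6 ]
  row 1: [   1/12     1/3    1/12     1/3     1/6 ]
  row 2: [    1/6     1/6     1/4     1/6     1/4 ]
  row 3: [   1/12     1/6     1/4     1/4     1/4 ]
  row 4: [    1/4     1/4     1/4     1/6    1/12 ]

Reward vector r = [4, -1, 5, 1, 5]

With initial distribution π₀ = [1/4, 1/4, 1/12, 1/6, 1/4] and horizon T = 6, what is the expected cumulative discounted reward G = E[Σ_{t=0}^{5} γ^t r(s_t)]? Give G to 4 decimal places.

G = 7.6783

t=0: π = [0.2500, 0.2500, 0.0833, 0.1667, 0.2500], E[r] = 2.5833, γ^t·E[r] = 2.583333, running G = 2.583333
t=1: π = [0.1319, 0.2083, 0.2292, 0.2639, 0.1667], E[r] = 2.5625, γ^t·E[r] = 1.793750, running G = 4.377083
t=2: π = [0.1302, 0.2043, 0.2263, 0.2454, 0.1939], E[r] = 2.6626, γ^t·E[r] = 1.304682, running G = 5.681765
t=3: π = [0.1345, 0.2060, 0.2268, 0.2429, 0.1898], E[r] = 2.6579, γ^t·E[r] = 0.911673, running G = 6.593438
t=4: π = [0.1339, 0.2056, 0.2269, 0.2437, 0.1900], E[r] = 2.6578, γ^t·E[r] = 0.638143, running G = 7.231581
t=5: π = [0.1339, 0.2056, 0.2269, 0.2436, 0.1900], E[r] = 2.6582, γ^t·E[r] = 0.446767, running G = 7.678347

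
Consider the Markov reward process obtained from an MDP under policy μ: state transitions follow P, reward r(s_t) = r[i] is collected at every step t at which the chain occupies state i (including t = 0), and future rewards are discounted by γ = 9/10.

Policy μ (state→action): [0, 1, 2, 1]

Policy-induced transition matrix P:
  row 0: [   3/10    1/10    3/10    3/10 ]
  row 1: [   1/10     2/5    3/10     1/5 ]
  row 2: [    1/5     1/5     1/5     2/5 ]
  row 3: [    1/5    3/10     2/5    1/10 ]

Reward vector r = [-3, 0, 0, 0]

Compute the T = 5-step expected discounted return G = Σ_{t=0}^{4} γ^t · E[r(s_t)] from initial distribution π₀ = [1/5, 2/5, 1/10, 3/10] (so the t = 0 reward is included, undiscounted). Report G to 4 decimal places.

t=0: π = [0.2000, 0.4000, 0.1000, 0.3000], E[r] = -0.6000, γ^t·E[r] = -0.600000, running G = -0.600000
t=1: π = [0.1800, 0.2900, 0.3200, 0.2100], E[r] = -0.5400, γ^t·E[r] = -0.486000, running G = -1.086000
t=2: π = [0.1890, 0.2610, 0.2890, 0.2610], E[r] = -0.5670, γ^t·E[r] = -0.459270, running G = -1.545270
t=3: π = [0.1928, 0.2594, 0.2972, 0.2506], E[r] = -0.5784, γ^t·E[r] = -0.421654, running G = -1.966924
t=4: π = [0.1933, 0.2577, 0.2953, 0.2537], E[r] = -0.5800, γ^t·E[r] = -0.380551, running G = -2.347475

G = -2.3475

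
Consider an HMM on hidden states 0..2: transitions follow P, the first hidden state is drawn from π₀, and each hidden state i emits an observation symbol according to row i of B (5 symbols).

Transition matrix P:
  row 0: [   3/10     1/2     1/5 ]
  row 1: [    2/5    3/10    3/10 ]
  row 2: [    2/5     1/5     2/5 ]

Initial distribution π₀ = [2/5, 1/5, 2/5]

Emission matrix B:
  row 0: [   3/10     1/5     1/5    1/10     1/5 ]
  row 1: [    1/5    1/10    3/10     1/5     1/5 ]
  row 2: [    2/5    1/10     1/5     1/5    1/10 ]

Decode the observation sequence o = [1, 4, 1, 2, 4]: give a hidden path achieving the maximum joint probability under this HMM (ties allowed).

t=0: δ = [8.000e-02, 2.000e-02, 4.000e-02]  (obs o_0=1)
t=1: δ = [4.800e-03, 8.000e-03, 1.600e-03]  ψ = [0, 0, 0]  (obs o_1=4)
t=2: δ = [6.400e-04, 2.400e-04, 2.400e-04]  ψ = [1, 0, 1]  (obs o_2=1)
t=3: δ = [3.840e-05, 9.600e-05, 2.560e-05]  ψ = [0, 0, 0]  (obs o_3=2)
t=4: δ = [7.680e-06, 5.760e-06, 2.880e-06]  ψ = [1, 1, 1]  (obs o_4=4)
backtrack: best end state = 0; path = [0, 1, 0, 1, 0]

path = [0, 1, 0, 1, 0]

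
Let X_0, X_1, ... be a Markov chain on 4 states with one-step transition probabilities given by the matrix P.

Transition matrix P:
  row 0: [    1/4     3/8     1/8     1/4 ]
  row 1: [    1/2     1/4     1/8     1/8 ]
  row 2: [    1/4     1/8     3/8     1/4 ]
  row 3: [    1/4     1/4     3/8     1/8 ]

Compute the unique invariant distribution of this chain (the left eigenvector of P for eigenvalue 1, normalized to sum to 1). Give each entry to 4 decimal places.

π = [0.3151, 0.2605, 0.2311, 0.1933]

Balance equations π_j = Σ_i π_i·P[i][j]:
  π_0 = 1/4·π_0 + 1/2·π_1 + 1/4·π_2 + 1/4·π_3
  π_1 = 3/8·π_0 + 1/4·π_1 + 1/8·π_2 + 1/4·π_3
  π_2 = 1/8·π_0 + 1/8·π_1 + 3/8·π_2 + 3/8·π_3
  normalize: π_0 + π_1 + π_2 + π_3 = 1
Solving the linear system gives exactly π = [75/238, 31/119, 55/238, 23/119].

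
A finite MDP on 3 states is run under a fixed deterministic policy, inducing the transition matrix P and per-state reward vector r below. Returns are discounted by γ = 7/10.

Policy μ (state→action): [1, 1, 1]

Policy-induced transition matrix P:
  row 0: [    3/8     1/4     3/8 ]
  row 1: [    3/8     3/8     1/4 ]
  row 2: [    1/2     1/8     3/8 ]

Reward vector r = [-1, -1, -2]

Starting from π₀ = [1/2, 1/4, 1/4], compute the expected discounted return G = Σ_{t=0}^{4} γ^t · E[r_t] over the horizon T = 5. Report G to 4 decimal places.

G = -3.6335

t=0: π = [0.5000, 0.2500, 0.2500], E[r] = -1.2500, γ^t·E[r] = -1.250000, running G = -1.250000
t=1: π = [0.4063, 0.2500, 0.3438], E[r] = -1.3438, γ^t·E[r] = -0.940625, running G = -2.190625
t=2: π = [0.4180, 0.2383, 0.3438], E[r] = -1.3438, γ^t·E[r] = -0.658438, running G = -2.849063
t=3: π = [0.4180, 0.2368, 0.3452], E[r] = -1.3452, γ^t·E[r] = -0.461409, running G = -3.310471
t=4: π = [0.4182, 0.2365, 0.3454], E[r] = -1.3454, γ^t·E[r] = -0.323030, running G = -3.633501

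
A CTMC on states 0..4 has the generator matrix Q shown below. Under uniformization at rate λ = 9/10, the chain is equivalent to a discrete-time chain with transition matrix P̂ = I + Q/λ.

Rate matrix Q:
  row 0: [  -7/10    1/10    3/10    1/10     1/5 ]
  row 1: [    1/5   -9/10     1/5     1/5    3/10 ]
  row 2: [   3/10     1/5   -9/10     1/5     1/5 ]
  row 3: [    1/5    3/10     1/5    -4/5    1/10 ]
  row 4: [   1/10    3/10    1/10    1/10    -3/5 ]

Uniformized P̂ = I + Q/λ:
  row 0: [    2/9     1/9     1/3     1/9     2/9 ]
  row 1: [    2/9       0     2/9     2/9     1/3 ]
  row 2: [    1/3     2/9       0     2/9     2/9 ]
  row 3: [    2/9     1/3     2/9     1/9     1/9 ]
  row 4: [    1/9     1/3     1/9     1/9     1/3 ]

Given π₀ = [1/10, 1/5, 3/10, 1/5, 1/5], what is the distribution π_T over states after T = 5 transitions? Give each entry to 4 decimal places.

π = [0.2137, 0.1996, 0.1778, 0.1531, 0.2558]

t=0: π = [0.1000, 0.2000, 0.3000, 0.2000, 0.2000]
t=1: π = [0.2333, 0.2111, 0.1444, 0.1667, 0.2444]
t=2: π = [0.2111, 0.1951, 0.1889, 0.1506, 0.2543]
t=3: π = [0.2150, 0.2004, 0.1754, 0.1538, 0.2554]
t=4: π = [0.2133, 0.1993, 0.1787, 0.1529, 0.2558]
t=5: π = [0.2137, 0.1996, 0.1778, 0.1531, 0.2558]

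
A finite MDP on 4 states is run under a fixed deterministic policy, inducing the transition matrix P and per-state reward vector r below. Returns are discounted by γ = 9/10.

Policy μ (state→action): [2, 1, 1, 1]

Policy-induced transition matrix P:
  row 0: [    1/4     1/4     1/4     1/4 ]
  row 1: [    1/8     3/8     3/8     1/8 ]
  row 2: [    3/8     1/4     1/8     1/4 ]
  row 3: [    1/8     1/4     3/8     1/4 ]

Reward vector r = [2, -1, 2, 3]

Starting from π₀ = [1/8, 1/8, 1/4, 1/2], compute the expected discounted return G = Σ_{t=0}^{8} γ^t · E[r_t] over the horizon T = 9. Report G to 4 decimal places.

G = 9.1629

t=0: π = [0.1250, 0.1250, 0.2500, 0.5000], E[r] = 2.1250, γ^t·E[r] = 2.125000, running G = 2.125000
t=1: π = [0.2031, 0.2656, 0.2969, 0.2344], E[r] = 1.4375, γ^t·E[r] = 1.293750, running G = 3.418750
t=2: π = [0.2246, 0.2832, 0.2754, 0.2168], E[r] = 1.3672, γ^t·E[r] = 1.107422, running G = 4.526172
t=3: π = [0.2219, 0.2854, 0.2781, 0.2146], E[r] = 1.3584, γ^t·E[r] = 0.990272, running G = 5.516444
t=4: π = [0.2223, 0.2857, 0.2777, 0.2143], E[r] = 1.3573, γ^t·E[r] = 0.890524, running G = 6.406969
t=5: π = [0.2222, 0.2857, 0.2778, 0.2143], E[r] = 1.3572, γ^t·E[r] = 0.801391, running G = 7.208360
t=6: π = [0.2222, 0.2857, 0.2778, 0.2143], E[r] = 1.3571, γ^t·E[r] = 0.721243, running G = 7.929602
t=7: π = [0.2222, 0.2857, 0.2778, 0.2143], E[r] = 1.3571, γ^t·E[r] = 0.649117, running G = 8.578720
t=8: π = [0.2222, 0.2857, 0.2778, 0.2143], E[r] = 1.3571, γ^t·E[r] = 0.584206, running G = 9.162925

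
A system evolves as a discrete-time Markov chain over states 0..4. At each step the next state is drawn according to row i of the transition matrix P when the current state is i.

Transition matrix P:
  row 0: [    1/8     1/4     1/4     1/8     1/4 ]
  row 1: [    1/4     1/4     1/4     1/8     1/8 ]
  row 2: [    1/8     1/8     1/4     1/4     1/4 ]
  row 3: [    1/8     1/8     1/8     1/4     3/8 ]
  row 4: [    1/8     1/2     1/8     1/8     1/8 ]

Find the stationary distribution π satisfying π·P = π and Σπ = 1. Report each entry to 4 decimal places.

π = [0.1571, 0.2565, 0.2019, 0.1717, 0.2128]

Balance equations π_j = Σ_i π_i·P[i][j]:
  π_0 = 1/8·π_0 + 1/4·π_1 + 1/8·π_2 + 1/8·π_3 + 1/8·π_4
  π_1 = 1/4·π_0 + 1/4·π_1 + 1/8·π_2 + 1/8·π_3 + 1/2·π_4
  π_2 = 1/4·π_0 + 1/4·π_1 + 1/4·π_2 + 1/8·π_3 + 1/8·π_4
  π_3 = 1/8·π_0 + 1/8·π_1 + 1/4·π_2 + 1/4·π_3 + 1/8·π_4
  normalize: π_0 + π_1 + π_2 + π_3 + π_4 = 1
Solving the linear system gives exactly π = [665/4234, 543/2117, 855/4234, 727/4234, 901/4234].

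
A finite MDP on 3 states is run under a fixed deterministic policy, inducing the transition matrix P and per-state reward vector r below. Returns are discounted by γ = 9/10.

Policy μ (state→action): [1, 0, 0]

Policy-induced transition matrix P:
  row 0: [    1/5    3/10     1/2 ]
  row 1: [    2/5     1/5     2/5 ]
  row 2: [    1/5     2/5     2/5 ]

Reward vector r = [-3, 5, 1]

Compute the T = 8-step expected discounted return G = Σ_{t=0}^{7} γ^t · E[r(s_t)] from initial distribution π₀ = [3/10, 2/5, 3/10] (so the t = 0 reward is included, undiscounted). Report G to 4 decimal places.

G = 6.8983

t=0: π = [0.3000, 0.4000, 0.3000], E[r] = 1.4000, γ^t·E[r] = 1.400000, running G = 1.400000
t=1: π = [0.2800, 0.2900, 0.4300], E[r] = 1.0400, γ^t·E[r] = 0.936000, running G = 2.336000
t=2: π = [0.2580, 0.3140, 0.4280], E[r] = 1.2240, γ^t·E[r] = 0.991440, running G = 3.327440
t=3: π = [0.2628, 0.3114, 0.4258], E[r] = 1.1944, γ^t·E[r] = 0.870718, running G = 4.198158
t=4: π = [0.2623, 0.3114, 0.4263], E[r] = 1.1966, γ^t·E[r] = 0.785116, running G = 4.983273
t=5: π = [0.2623, 0.3115, 0.4262], E[r] = 1.1968, γ^t·E[r] = 0.706689, running G = 5.689962
t=6: π = [0.2623, 0.3115, 0.4262], E[r] = 1.1967, γ^t·E[r] = 0.635981, running G = 6.325943
t=7: π = [0.2623, 0.3115, 0.4262], E[r] = 1.1967, γ^t·E[r] = 0.572389, running G = 6.898332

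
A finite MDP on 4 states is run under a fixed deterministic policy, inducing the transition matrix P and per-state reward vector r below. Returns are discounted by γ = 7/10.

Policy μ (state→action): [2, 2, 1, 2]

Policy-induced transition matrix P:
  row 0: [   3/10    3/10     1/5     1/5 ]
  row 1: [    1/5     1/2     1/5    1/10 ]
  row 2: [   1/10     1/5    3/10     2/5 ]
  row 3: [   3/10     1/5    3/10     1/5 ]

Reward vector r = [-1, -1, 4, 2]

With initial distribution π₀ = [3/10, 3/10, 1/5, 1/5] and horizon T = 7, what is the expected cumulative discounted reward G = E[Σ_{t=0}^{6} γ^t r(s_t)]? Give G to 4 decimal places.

G = 2.3762

t=0: π = [0.3000, 0.3000, 0.2000, 0.2000], E[r] = 0.6000, γ^t·E[r] = 0.600000, running G = 0.600000
t=1: π = [0.2300, 0.3200, 0.2400, 0.2100], E[r] = 0.8300, γ^t·E[r] = 0.581000, running G = 1.181000
t=2: π = [0.2200, 0.3190, 0.2450, 0.2160], E[r] = 0.8730, γ^t·E[r] = 0.427770, running G = 1.608770
t=3: π = [0.2191, 0.3177, 0.2461, 0.2171], E[r] = 0.8818, γ^t·E[r] = 0.302457, running G = 1.911227
t=4: π = [0.2190, 0.3172, 0.2463, 0.2175], E[r] = 0.8840, γ^t·E[r] = 0.212236, running G = 2.123464
t=5: π = [0.2190, 0.3171, 0.2464, 0.2175], E[r] = 0.8845, γ^t·E[r] = 0.148660, running G = 2.272124
t=6: π = [0.2190, 0.3170, 0.2464, 0.2176], E[r] = 0.8847, γ^t·E[r] = 0.104080, running G = 2.376204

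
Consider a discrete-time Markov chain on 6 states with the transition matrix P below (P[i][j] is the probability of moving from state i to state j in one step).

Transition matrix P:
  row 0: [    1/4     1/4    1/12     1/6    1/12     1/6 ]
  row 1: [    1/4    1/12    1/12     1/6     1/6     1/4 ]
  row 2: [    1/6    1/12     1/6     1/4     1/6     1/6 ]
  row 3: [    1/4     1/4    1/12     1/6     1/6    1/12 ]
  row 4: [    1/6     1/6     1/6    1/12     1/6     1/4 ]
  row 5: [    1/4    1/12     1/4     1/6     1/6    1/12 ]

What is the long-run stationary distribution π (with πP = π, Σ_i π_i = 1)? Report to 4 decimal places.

Balance equations π_j = Σ_i π_i·P[i][j]:
  π_0 = 1/4·π_0 + 1/4·π_1 + 1/6·π_2 + 1/4·π_3 + 1/6·π_4 + 1/4·π_5
  π_1 = 1/4·π_0 + 1/12·π_1 + 1/12·π_2 + 1/4·π_3 + 1/6·π_4 + 1/12·π_5
  π_2 = 1/12·π_0 + 1/12·π_1 + 1/6·π_2 + 1/12·π_3 + 1/6·π_4 + 1/4·π_5
  π_3 = 1/6·π_0 + 1/6·π_1 + 1/4·π_2 + 1/6·π_3 + 1/12·π_4 + 1/6·π_5
  π_4 = 1/12·π_0 + 1/6·π_1 + 1/6·π_2 + 1/6·π_3 + 1/6·π_4 + 1/6·π_5
  normalize: π_0 + π_1 + π_2 + π_3 + π_4 + π_5 = 1
Solving the linear system gives exactly π = [3791/16738, 21557/133904, 8993/66952, 22167/133904, 9895/66952, 5519/33476].

π = [0.2265, 0.1610, 0.1343, 0.1655, 0.1478, 0.1649]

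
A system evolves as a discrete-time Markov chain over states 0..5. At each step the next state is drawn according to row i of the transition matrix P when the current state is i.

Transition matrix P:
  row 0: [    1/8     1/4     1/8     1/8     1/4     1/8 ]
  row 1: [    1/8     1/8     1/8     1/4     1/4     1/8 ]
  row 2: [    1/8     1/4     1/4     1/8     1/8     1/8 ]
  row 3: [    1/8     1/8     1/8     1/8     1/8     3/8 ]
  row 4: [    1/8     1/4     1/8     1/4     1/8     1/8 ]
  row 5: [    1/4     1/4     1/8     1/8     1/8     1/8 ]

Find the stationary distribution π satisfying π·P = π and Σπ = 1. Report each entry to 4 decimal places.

Balance equations π_j = Σ_i π_i·P[i][j]:
  π_0 = 1/8·π_0 + 1/8·π_1 + 1/8·π_2 + 1/8·π_3 + 1/8·π_4 + 1/4·π_5
  π_1 = 1/4·π_0 + 1/8·π_1 + 1/4·π_2 + 1/8·π_3 + 1/4·π_4 + 1/4·π_5
  π_2 = 1/8·π_0 + 1/8·π_1 + 1/4·π_2 + 1/8·π_3 + 1/8·π_4 + 1/8·π_5
  π_3 = 1/8·π_0 + 1/4·π_1 + 1/8·π_2 + 1/8·π_3 + 1/4·π_4 + 1/8·π_5
  π_4 = 1/4·π_0 + 1/4·π_1 + 1/8·π_2 + 1/8·π_3 + 1/8·π_4 + 1/8·π_5
  normalize: π_0 + π_1 + π_2 + π_3 + π_4 + π_5 = 1
Solving the linear system gives exactly π = [607/4158, 7603/37422, 1/7, 713/4158, 6311/37422, 349/2079].

π = [0.1460, 0.2032, 0.1429, 0.1715, 0.1686, 0.1679]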